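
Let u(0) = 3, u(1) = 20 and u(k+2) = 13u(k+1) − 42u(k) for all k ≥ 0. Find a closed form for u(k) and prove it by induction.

Claim: u(k) = 2·7^k + 6^k.

Base cases: u(0) = 3 and 2·7^0 + 6^0 = 3; u(1) = 20 and 2·7^1 + 6^1 = 20.
Assume u(i) = 2·7^i + 6^i for all 0 ≤ i ≤ j, where j ≥ 1.
Then u(j+1) = 13u(j) − 42u(j−1) = 13·(2·7^j + 6^j) − 42·(2·7^{j−1} + 6^{j−1}) = 2·(13·7 − 42)7^{j−1} + (13·6 − 42)6^{j−1} = 98·7^{j−1} + 36·6^{j−1} = 2·7^{j+1} + 6^{j+1}.
By strong induction, u(k) = 2·7^k + 6^k for all k ≥ 0.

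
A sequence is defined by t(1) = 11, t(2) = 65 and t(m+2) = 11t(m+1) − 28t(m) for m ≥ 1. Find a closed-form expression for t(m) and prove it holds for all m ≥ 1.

Claim: t(m) = 4^m + 7^m.

Base cases: t(1) = 11 and 4^1 + 7^1 = 11; t(2) = 65 and 4^2 + 7^2 = 65.
Assume t(j) = 4^j + 7^j for all 1 ≤ j ≤ k, where k ≥ 2.
Then t(k+1) = 11t(k) − 28t(k−1) = 11·(4^k + 7^k) − 28·(4^{k−1} + 7^{k−1}) = (11·4 − 28)4^{k−1} + (11·7 − 28)7^{k−1} = 16·4^{k−1} + 49·7^{k−1} = 4^{k+1} + 7^{k+1}.
So the formula holds for k+1, and by strong induction t(m) = 4^m + 7^m for all m ≥ 1.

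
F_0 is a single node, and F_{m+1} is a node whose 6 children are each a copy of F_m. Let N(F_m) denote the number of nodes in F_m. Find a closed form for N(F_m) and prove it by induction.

Claim: N(F_m) = (6^{m+1} − 1)/5.

Base case: N(F_0) = 1, and (6^{0+1} − 1)/5 = 1.
Assume N(F_k) = (6^{k+1} − 1)/5.
Then N(F_{k+1}) = 1 + 6N(F_k) = 1 + 6·(6^{k+1} − 1)/5 = 1 + (6^{k+2} − 6)/5 = (5 + 6^{k+2} − 6)/5 = (6^{k+2} − 1)/5.
This completes the inductive step, so N(F_m) = (6^{m+1} − 1)/5 for all m ≥ 0.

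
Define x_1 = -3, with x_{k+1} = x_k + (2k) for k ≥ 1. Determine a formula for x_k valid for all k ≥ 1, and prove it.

Claim: x_k = k^2 − k − 3.

Base case: x_1 = -3, and 1^2 − 1 − 3 = -3.
Assume x_m = m^2 − m − 3.
Then x_{m+1} = x_m + (2m) = (m^2 − m − 3) + (2m) = m^2 + m − 3,
and (m+1)^2 − (m+1) − 3 = m^2 + m − 3.
This completes the inductive step, so x_k = k^2 − k − 3 for all k ≥ 1.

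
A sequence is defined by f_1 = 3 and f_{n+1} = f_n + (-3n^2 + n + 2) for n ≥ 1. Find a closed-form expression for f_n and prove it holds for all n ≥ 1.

Claim: f_n = -n^3 + 2n^2 + n + 1.

Base case: f_1 = 3, and -1^3 + 2·1^2 + 1 + 1 = 3.
Assume f_j = -j^3 + 2j^2 + j + 1.
Then f_{j+1} = f_j + (-3j^2 + j + 2) = (-j^3 + 2j^2 + j + 1) + (-3j^2 + j + 2) = -j^3 − j^2 + 2j + 3,
and -(j+1)^3 + 2·(j+1)^2 + (j+1) + 1 = -j^3 − j^2 + 2j + 3.
Hence f_n = -n^3 + 2n^2 + n + 1 for every n ≥ 1, by induction.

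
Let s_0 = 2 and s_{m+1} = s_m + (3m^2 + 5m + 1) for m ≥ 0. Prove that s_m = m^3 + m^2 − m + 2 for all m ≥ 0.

Base case: s_0 = 2, and 0^3 + 0^2 − 0 + 2 = 2.
Assume s_j = j^3 + j^2 − j + 2.
Then s_{j+1} = s_j + (3j^2 + 5j + 1) = (j^3 + j^2 − j + 2) + (3j^2 + 5j + 1) = j^3 + 4j^2 + 4j + 3,
and (j+1)^3 + (j+1)^2 − (j+1) + 2 = j^3 + 4j^2 + 4j + 3.
This completes the inductive step, so s_m = m^3 + m^2 − m + 2 for all m ≥ 0.

s_m = m^3 + m^2 − m + 2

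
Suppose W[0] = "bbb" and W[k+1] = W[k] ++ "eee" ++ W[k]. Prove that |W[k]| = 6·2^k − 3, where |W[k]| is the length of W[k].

Base case: |W[0]| = 3, and 6·2^0 − 3 = 3.
Assume |W[j]| = 6·2^j − 3.
Then |W[j+1]| = |W[j]| + 3 + |W[j]| = 2|W[j]| + 3 = 2(6·2^j − 3) + 3 = 6·2^{j+1} − 6 + 3 = 6·2^{j+1} − 3.
By induction, |W[k]| = 6·2^k − 3 for all k ≥ 0.

|W[k]| = 6·2^k − 3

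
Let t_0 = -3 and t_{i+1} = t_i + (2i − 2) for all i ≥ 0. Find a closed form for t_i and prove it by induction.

Claim: t_i = i^2 − 3i − 3.

Base case: t_0 = -3, and 0^2 − 3·0 − 3 = -3.
Assume t_k = k^2 − 3k − 3.
Then t_{k+1} = t_k + (2k − 2) = (k^2 − 3k − 3) + (2k − 2) = k^2 − k − 5,
and (k+1)^2 − 3·(k+1) − 3 = k^2 − k − 5.
This completes the inductive step, so t_i = i^2 − 3i − 3 for all i ≥ 0.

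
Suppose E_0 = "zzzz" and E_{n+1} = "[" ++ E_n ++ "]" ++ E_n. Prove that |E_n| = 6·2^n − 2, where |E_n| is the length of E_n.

Base case: |E_0| = 4, and 6·2^0 − 2 = 4.
Assume |E_m| = 6·2^m − 2.
Then |E_{m+1}| = 1 + |E_m| + 1 + |E_m| = 2|E_m| + 2 = 2(6·2^m − 2) + 2 = 6·2^{m+1} − 4 + 2 = 6·2^{m+1} − 2.
Hence |E_n| = 6·2^n − 2 for every n ≥ 0, by induction.

|E_n| = 6·2^n − 2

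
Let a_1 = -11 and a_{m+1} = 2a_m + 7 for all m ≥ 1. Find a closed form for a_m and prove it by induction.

Claim: a_m = -2^{m+1} − 7.

Base case: a_1 = -11, and -2^{1+1} − 7 = -4 − 7 = -11.
Assume a_j = -2^{j+1} − 7 for some j ≥ 1.
Then a_{j+1} = 2a_j + 7 = 2·(-2^{j+1} − 7) + 7 = -2^{j+2} − 14 + 7 = -2^{j+2} − 7.
By induction, a_m = -2^{m+1} − 7 for all m ≥ 1.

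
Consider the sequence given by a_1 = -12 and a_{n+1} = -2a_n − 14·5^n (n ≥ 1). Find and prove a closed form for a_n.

Claim: a_n = (-2)^n − 2·5^n.

Base case: a_1 = -12, and (-2)^1 − 2·5^1 = -2 − 10 = -12.
Assume a_j = (-2)^j − 2·5^j for some j ≥ 1.
Then a_{j+1} = -2a_j − 14·5^j = -2·((-2)^j − 2·5^j) − 14·5^j = (-2)^{j+1} + 4·5^j − 14·5^j = (-2)^{j+1} − 10·5^j = (-2)^{j+1} − 2·5^{j+1}.
By induction, a_n = (-2)^n − 2·5^n for all n ≥ 1.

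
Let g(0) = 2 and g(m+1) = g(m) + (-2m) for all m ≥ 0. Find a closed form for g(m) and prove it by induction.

Claim: g(m) = -m^2 + m + 2.

Base case: g(0) = 2, and -0^2 + 0 + 2 = 2.
Assume g(k) = -k^2 + k + 2.
Then g(k+1) = g(k) + (-2k) = (-k^2 + k + 2) + (-2k) = -k^2 − k + 2,
and -(k+1)^2 + (k+1) + 2 = -k^2 − k + 2.
By induction, g(m) = -m^2 + m + 2 for all m ≥ 0.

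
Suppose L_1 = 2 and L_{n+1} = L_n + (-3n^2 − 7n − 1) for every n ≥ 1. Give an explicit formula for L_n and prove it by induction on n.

Claim: L_n = -n^3 − 2n^2 + 2n + 3.

Base case: L_1 = 2, and -1^3 − 2·1^2 + 2·1 + 3 = 2.
Assume L_r = -r^3 − 2r^2 + 2r + 3.
Then L_{r+1} = L_r + (-3r^2 − 7r − 1) = (-r^3 − 2r^2 + 2r + 3) + (-3r^2 − 7r − 1) = -r^3 − 5r^2 − 5r + 2,
and -(r+1)^3 − 2·(r+1)^2 + 2·(r+1) + 3 = -r^3 − 5r^2 − 5r + 2.
This completes the inductive step, so L_n = -n^3 − 2n^2 + 2n + 3 for all n ≥ 1.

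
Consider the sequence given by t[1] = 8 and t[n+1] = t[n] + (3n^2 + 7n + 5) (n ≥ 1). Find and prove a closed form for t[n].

Claim: t[n] = n^3 + 2n^2 + 2n + 3.

Base case: t[1] = 8, and 1^3 + 2·1^2 + 2·1 + 3 = 8.
Assume t[j] = j^3 + 2j^2 + 2j + 3.
Then t[j+1] = t[j] + (3j^2 + 7j + 5) = (j^3 + 2j^2 + 2j + 3) + (3j^2 + 7j + 5) = j^3 + 5j^2 + 9j + 8,
and (j+1)^3 + 2·(j+1)^2 + 2·(j+1) + 3 = j^3 + 5j^2 + 9j + 8.
This completes the inductive step, so t[n] = n^3 + 2n^2 + 2n + 3 for all n ≥ 1.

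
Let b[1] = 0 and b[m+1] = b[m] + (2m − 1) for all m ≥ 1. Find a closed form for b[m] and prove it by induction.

Claim: b[m] = m^2 − 2m + 1.

Base case: b[1] = 0, and 1^2 − 2·1 + 1 = 0.
Assume b[j] = j^2 − 2j + 1.
Then b[j+1] = b[j] + (2j − 1) = (j^2 − 2j + 1) + (2j − 1) = j^2,
and (j+1)^2 − 2·(j+1) + 1 = j^2.
By induction, b[m] = m^2 − 2m + 1 for all m ≥ 1.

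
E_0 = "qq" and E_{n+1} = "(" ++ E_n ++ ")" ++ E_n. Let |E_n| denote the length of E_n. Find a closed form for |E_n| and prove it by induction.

Claim: |E_n| = 2^{n+2} − 2.

Base case: |E_0| = 2, and 2^{0+2} − 2 = 2.
Assume |E_m| = 2^{m+2} − 2.
Then |E_{m+1}| = 1 + |E_m| + 1 + |E_m| = 2|E_m| + 2 = 2(2^{m+2} − 2) + 2 = 2^{m+3} − 4 + 2 = 2^{m+3} − 2.
This completes the inductive step, so |E_n| = 2^{n+2} − 2 for all n ≥ 0.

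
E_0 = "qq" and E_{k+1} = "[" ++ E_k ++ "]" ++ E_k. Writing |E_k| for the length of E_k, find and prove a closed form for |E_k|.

Claim: |E_k| = 2^{k+2} − 2.

Base case: |E_0| = 2, and 2^{0+2} − 2 = 2.
Assume |E_m| = 2^{m+2} − 2.
Then |E_{m+1}| = 1 + |E_m| + 1 + |E_m| = 2|E_m| + 2 = 2(2^{m+2} − 2) + 2 = 2^{m+3} − 4 + 2 = 2^{m+3} − 2.
Hence |E_k| = 2^{k+2} − 2 for every k ≥ 0, by induction.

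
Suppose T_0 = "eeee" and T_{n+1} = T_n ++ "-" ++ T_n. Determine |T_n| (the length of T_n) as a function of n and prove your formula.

Claim: |T_n| = 5·2^n − 1.

Base case: |T_0| = 4, and 5·2^0 − 1 = 4.
Assume |T_j| = 5·2^j − 1.
Then |T_{j+1}| = |T_j| + 1 + |T_j| = 2|T_j| + 1 = 2(5·2^j − 1) + 1 = 5·2^{j+1} − 2 + 1 = 5·2^{j+1} − 1.
By induction, |T_n| = 5·2^n − 1 for all n ≥ 0.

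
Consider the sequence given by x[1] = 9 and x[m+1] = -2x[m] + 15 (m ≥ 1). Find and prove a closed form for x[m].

Claim: x[m] = -2·(-2)^m + 5.

Base case: x[1] = 9, and -2·(-2)^1 + 5 = 4 + 5 = 9.
Assume x[j] = -2·(-2)^j + 5 for some j ≥ 1.
Then x[j+1] = -2x[j] + 15 = -2·(-2·(-2)^j + 5) + 15 = 4·(-2)^j − 10 + 15 = -2·(-2)^{j+1} + 5.
Hence x[m] = -2·(-2)^m + 5 for every m ≥ 1, by induction.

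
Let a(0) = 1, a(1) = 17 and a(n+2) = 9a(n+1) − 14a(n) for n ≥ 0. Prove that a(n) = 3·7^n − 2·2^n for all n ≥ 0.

Base cases: a(0) = 1 and 3·7^0 − 2·2^0 = 1; a(1) = 17 and 3·7^1 − 2·2^1 = 17.
Assume a(j) = 3·7^j − 2·2^j for all 0 ≤ j ≤ m, where m ≥ 1.
Then a(m+1) = 9a(m) − 14a(m−1) = 9·(3·7^m − 2·2^m) − 14·(3·7^{m−1} − 2·2^{m−1}) = 3·(9·7 − 14)7^{m−1} − 2·(9·2 − 14)2^{m−1} = 147·7^{m−1} − 8·2^{m−1} = 3·7^{m+1} − 2·2^{m+1}.
So the formula holds for m+1, and by strong induction a(n) = 3·7^n − 2·2^n for all n ≥ 0.

a(n) = 3·7^n − 2·2^n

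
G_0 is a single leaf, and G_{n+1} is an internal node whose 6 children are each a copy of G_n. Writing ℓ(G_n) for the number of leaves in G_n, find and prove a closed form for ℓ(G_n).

Claim: ℓ(G_n) = 6^n.

Base case: ℓ(G_0) = 1, and 6^0 = 1.
Assume ℓ(G_k) = 6^k.
Then ℓ(G_{k+1}) = 6·ℓ(G_k) = 6·6^k = 6^{k+1}.
So the formula holds for k+1, and by induction ℓ(G_n) = 6^n for all n ≥ 0.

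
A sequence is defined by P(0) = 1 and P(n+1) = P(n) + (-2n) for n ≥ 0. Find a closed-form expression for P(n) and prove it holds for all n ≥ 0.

Claim: P(n) = -n^2 + n + 1.

Base case: P(0) = 1, and -0^2 + 0 + 1 = 1.
Assume P(k) = -k^2 + k + 1.
Then P(k+1) = P(k) + (-2k) = (-k^2 + k + 1) + (-2k) = -k^2 − k + 1,
and -(k+1)^2 + (k+1) + 1 = -k^2 − k + 1.
By induction, P(n) = -n^2 + n + 1 for all n ≥ 0.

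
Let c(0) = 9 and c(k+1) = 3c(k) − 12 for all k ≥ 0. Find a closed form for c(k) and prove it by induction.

Claim: c(k) = 3^{k+1} + 6.

Base case: c(0) = 9, and 3^{0+1} + 6 = 3 + 6 = 9.
Assume c(m) = 3^{m+1} + 6 for some m ≥ 0.
Then c(m+1) = 3c(m) − 12 = 3·(3^{m+1} + 6) − 12 = 3^{m+2} + 18 − 12 = 3^{m+2} + 6.
By induction, c(k) = 3^{k+1} + 6 for all k ≥ 0.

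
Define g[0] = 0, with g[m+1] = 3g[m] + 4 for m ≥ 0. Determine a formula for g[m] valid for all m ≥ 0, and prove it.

Claim: g[m] = 2·3^m − 2.

Base case: g[0] = 0, and 2·3^0 − 2 = 2 − 2 = 0.
Assume g[r] = 2·3^r − 2 for some r ≥ 0.
Then g[r+1] = 3g[r] + 4 = 3·(2·3^r − 2) + 4 = 6·3^r − 6 + 4 = 2·3^{r+1} − 2.
Hence g[m] = 2·3^m − 2 for every m ≥ 0, by induction.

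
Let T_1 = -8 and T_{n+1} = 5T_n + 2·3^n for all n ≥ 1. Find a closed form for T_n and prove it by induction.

Claim: T_n = -5^n − 3^n.

Base case: T_1 = -8, and -5^1 − 3^1 = -5 − 3 = -8.
Assume T_j = -5^j − 3^j for some j ≥ 1.
Then T_{j+1} = 5T_j + 2·3^j = 5·(-5^j − 3^j) + 2·3^j = -5^{j+1} − 5·3^j + 2·3^j = -5^{j+1} − 3·3^j = -5^{j+1} − 3^{j+1}.
So the formula holds for j+1, and by induction T_n = -5^n − 3^n for all n ≥ 1.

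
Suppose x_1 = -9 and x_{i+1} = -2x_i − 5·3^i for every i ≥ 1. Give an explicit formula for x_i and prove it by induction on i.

Claim: x_i = 3·(-2)^i − 3^i.

Base case: x_1 = -9, and 3·(-2)^1 − 3^1 = -6 − 3 = -9.
Assume x_r = 3·(-2)^r − 3^r for some r ≥ 1.
Then x_{r+1} = -2x_r − 5·3^r = -2·(3·(-2)^r − 3^r) − 5·3^r = 3·(-2)^{r+1} + 2·3^r − 5·3^r = 3·(-2)^{r+1} − 3·3^r = 3·(-2)^{r+1} − 3^{r+1}.
So the formula holds for r+1, and by induction x_i = 3·(-2)^i − 3^i for all i ≥ 1.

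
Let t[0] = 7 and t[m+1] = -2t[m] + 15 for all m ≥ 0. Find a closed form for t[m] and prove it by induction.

Claim: t[m] = 2·(-2)^m + 5.

Base case: t[0] = 7, and 2·(-2)^0 + 5 = 2 + 5 = 7.
Assume t[k] = 2·(-2)^k + 5 for some k ≥ 0.
Then t[k+1] = -2t[k] + 15 = -2·(2·(-2)^k + 5) + 15 = -4·(-2)^k − 10 + 15 = 2·(-2)^{k+1} + 5.
Hence t[m] = 2·(-2)^m + 5 for every m ≥ 0, by induction.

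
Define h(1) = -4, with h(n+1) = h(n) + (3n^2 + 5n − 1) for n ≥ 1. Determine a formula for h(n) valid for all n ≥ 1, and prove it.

Claim: h(n) = n^3 + n^2 − 3n − 3.

Base case: h(1) = -4, and 1^3 + 1^2 − 3·1 − 3 = -4.
Assume h(m) = m^3 + m^2 − 3m − 3.
Then h(m+1) = h(m) + (3m^2 + 5m − 1) = (m^3 + m^2 − 3m − 3) + (3m^2 + 5m − 1) = m^3 + 4m^2 + 2m − 4,
and (m+1)^3 + (m+1)^2 − 3·(m+1) − 3 = m^3 + 4m^2 + 2m − 4.
This completes the inductive step, so h(n) = n^3 + n^2 − 3n − 3 for all n ≥ 1.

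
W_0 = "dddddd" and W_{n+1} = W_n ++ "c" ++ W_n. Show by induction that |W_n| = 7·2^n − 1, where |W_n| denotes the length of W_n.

Base case: |W_0| = 6, and 7·2^0 − 1 = 6.
Assume |W_r| = 7·2^r − 1.
Then |W_{r+1}| = |W_r| + 1 + |W_r| = 2|W_r| + 1 = 2(7·2^r − 1) + 1 = 7·2^{r+1} − 2 + 1 = 7·2^{r+1} − 1.
Hence |W_n| = 7·2^n − 1 for every n ≥ 0, by induction.

|W_n| = 7·2^n − 1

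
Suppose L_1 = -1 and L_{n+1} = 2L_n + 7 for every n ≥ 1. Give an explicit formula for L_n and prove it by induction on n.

Claim: L_n = 3·2^n − 7.

Base case: L_1 = -1, and 3·2^1 − 7 = 6 − 7 = -1.
Assume L_j = 3·2^j − 7 for some j ≥ 1.
Then L_{j+1} = 2L_j + 7 = 2·(3·2^j − 7) + 7 = 6·2^j − 14 + 7 = 3·2^{j+1} − 7.
Hence L_n = 3·2^n − 7 for every n ≥ 1, by induction.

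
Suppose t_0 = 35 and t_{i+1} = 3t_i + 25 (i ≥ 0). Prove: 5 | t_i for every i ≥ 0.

Base case: t_0 = 35 = 5·7, so 5 | t_0.
Assume 5 | t_r, so t_r = 5s for some integer s.
Then t_{r+1} = 3t_r + 25 = 3·(5s) + 25 = 5(3s + 5), so 5 | t_{r+1}.
This completes the inductive step, so 5 | t_i for all i ≥ 0.

5 | t_i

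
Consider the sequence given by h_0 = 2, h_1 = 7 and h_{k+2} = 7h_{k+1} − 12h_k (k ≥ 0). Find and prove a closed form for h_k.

Claim: h_k = 4^k + 3^k.

Base cases: h_0 = 2 and 4^0 + 3^0 = 2; h_1 = 7 and 4^1 + 3^1 = 7.
Assume h_j = 4^j + 3^j for all 0 ≤ j ≤ r, where r ≥ 1.
Then h_{r+1} = 7h_r − 12h_{r−1} = 7·(4^r + 3^r) − 12·(4^{r−1} + 3^{r−1}) = (7·4 − 12)4^{r−1} + (7·3 − 12)3^{r−1} = 16·4^{r−1} + 9·3^{r−1} = 4^{r+1} + 3^{r+1}.
By strong induction, h_k = 4^k + 3^k for all k ≥ 0.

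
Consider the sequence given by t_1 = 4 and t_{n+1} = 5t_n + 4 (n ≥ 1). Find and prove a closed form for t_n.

Claim: t_n = 5^n − 1.

Base case: t_1 = 4, and 5^1 − 1 = 5 − 1 = 4.
Assume t_m = 5^m − 1 for some m ≥ 1.
Then t_{m+1} = 5t_m + 4 = 5·(5^m − 1) + 4 = 5^{m+1} − 5 + 4 = 5^{m+1} − 1.
By induction, t_n = 5^n − 1 for all n ≥ 1.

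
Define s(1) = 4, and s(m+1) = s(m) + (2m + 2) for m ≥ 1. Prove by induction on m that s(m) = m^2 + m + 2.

Base case: s(1) = 4, and 1^2 + 1 + 2 = 4.
Assume s(r) = r^2 + r + 2.
Then s(r+1) = s(r) + (2r + 2) = (r^2 + r + 2) + (2r + 2) = r^2 + 3r + 4,
and (r+1)^2 + (r+1) + 2 = r^2 + 3r + 4.
By induction, s(m) = m^2 + m + 2 for all m ≥ 1.

s(m) = m^2 + m + 2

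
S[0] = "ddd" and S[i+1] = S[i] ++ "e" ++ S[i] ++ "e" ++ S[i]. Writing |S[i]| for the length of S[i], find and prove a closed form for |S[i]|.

Claim: |S[i]| = 4·3^i − 1.

Base case: |S[0]| = 3, and 4·3^0 − 1 = 3.
Assume |S[r]| = 4·3^r − 1.
Then |S[r+1]| = 3|S[r]| + 2 = 3(4·3^r − 1) + 2 = 4·3^{r+1} − 3 + 2 = 4·3^{r+1} − 1.
So the formula holds for r+1, and by induction |S[i]| = 4·3^i − 1 for all i ≥ 0.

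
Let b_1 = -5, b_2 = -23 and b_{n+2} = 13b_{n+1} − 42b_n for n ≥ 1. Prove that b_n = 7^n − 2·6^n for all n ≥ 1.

Base cases: b_1 = -5 and 7^1 − 2·6^1 = -5; b_2 = -23 and 7^2 − 2·6^2 = -23.
Assume b_j = 7^j − 2·6^j for all 1 ≤ j ≤ r, where r ≥ 2.
Then b_{r+1} = 13b_r − 42b_{r−1} = 13·(7^r − 2·6^r) − 42·(7^{r−1} − 2·6^{r−1}) = (13·7 − 42)7^{r−1} − 2·(13·6 − 42)6^{r−1} = 49·7^{r−1} − 72·6^{r−1} = 7^{r+1} − 2·6^{r+1}.
So the formula holds for r+1, and by strong induction b_n = 7^n − 2·6^n for all n ≥ 1.

b_n = 7^n − 2·6^n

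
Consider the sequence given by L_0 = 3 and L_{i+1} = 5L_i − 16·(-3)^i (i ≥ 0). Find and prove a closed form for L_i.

Claim: L_i = 5^i + 2·(-3)^i.

Base case: L_0 = 3, and 5^0 + 2·(-3)^0 = 1 + 2 = 3.
Assume L_m = 5^m + 2·(-3)^m for some m ≥ 0.
Then L_{m+1} = 5L_m − 16·(-3)^m = 5·(5^m + 2·(-3)^m) − 16·(-3)^m = 5^{m+1} + 10·(-3)^m − 16·(-3)^m = 5^{m+1} − 6·(-3)^m = 5^{m+1} + 2·(-3)^{m+1}.
By induction, L_i = 5^i + 2·(-3)^i for all i ≥ 0.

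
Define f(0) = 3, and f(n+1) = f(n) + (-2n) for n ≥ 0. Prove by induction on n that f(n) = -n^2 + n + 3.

Base case: f(0) = 3, and -0^2 + 0 + 3 = 3.
Assume f(k) = -k^2 + k + 3.
Then f(k+1) = f(k) + (-2k) = (-k^2 + k + 3) + (-2k) = -k^2 − k + 3,
and -(k+1)^2 + (k+1) + 3 = -k^2 − k + 3.
By induction, f(n) = -n^2 + n + 3 for all n ≥ 0.

f(n) = -n^2 + n + 3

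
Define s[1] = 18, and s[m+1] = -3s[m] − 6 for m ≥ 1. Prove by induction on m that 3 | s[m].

Base case: s[1] = 18 = 3·6, so 3 | s[1].
Assume 3 | s[r], so s[r] = 3t for some integer t.
Then s[r+1] = -3s[r] − 6 = -3·(3t) − 6 = 3(-3t − 2), so 3 | s[r+1].
So the property holds for r+1, and by induction 3 | s[m] for all m ≥ 1.

3 | s[m]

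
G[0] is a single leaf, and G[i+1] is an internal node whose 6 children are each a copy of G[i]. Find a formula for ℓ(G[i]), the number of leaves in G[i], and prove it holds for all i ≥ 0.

Claim: ℓ(G[i]) = 6^i.

Base case: ℓ(G[0]) = 1, and 6^0 = 1.
Assume ℓ(G[k]) = 6^k.
Then ℓ(G[k+1]) = 6·ℓ(G[k]) = 6·6^k = 6^{k+1}.
This completes the inductive step, so ℓ(G[i]) = 6^i for all i ≥ 0.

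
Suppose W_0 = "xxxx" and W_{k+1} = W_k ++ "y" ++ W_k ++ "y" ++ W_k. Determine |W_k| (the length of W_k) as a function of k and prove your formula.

Claim: |W_k| = 5·3^k − 1.

Base case: |W_0| = 4, and 5·3^0 − 1 = 4.
Assume |W_j| = 5·3^j − 1.
Then |W_{j+1}| = 3|W_j| + 2 = 3(5·3^j − 1) + 2 = 5·3^{j+1} − 3 + 2 = 5·3^{j+1} − 1.
Hence |W_k| = 5·3^k − 1 for every k ≥ 0, by induction.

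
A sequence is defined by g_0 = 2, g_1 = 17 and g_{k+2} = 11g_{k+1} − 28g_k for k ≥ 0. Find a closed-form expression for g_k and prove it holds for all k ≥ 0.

Claim: g_k = 3·7^k − 4^k.

Base cases: g_0 = 2 and 3·7^0 − 4^0 = 2; g_1 = 17 and 3·7^1 − 4^1 = 17.
Assume g_i = 3·7^i − 4^i for all 0 ≤ i ≤ j, where j ≥ 1.
Then g_{j+1} = 11g_j − 28g_{j−1} = 11·(3·7^j − 4^j) − 28·(3·7^{j−1} − 4^{j−1}) = 3·(11·7 − 28)7^{j−1} − (11·4 − 28)4^{j−1} = 147·7^{j−1} − 16·4^{j−1} = 3·7^{j+1} − 4^{j+1}.
So the formula holds for j+1, and by strong induction g_k = 3·7^k − 4^k for all k ≥ 0.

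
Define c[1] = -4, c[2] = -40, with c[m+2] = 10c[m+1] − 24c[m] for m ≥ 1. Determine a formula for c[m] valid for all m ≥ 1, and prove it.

Claim: c[m] = 2·4^m − 2·6^m.

Base cases: c[1] = -4 and 2·4^1 − 2·6^1 = -4; c[2] = -40 and 2·4^2 − 2·6^2 = -40.
Assume c[i] = 2·4^i − 2·6^i for all 1 ≤ i ≤ j, where j ≥ 2.
Then c[j+1] = 10c[j] − 24c[j−1] = 10·(2·4^j − 2·6^j) − 24·(2·4^{j−1} − 2·6^{j−1}) = 2·(10·4 − 24)4^{j−1} − 2·(10·6 − 24)6^{j−1} = 32·4^{j−1} − 72·6^{j−1} = 2·4^{j+1} − 2·6^{j+1}.
So the formula holds for j+1, and by strong induction c[m] = 2·4^m − 2·6^m for all m ≥ 1.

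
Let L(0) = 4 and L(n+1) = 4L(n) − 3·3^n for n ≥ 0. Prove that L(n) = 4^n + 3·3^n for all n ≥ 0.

Base case: L(0) = 4, and 4^0 + 3·3^0 = 1 + 3 = 4.
Assume L(k) = 4^k + 3·3^k for some k ≥ 0.
Then L(k+1) = 4L(k) − 3·3^k = 4·(4^k + 3·3^k) − 3·3^k = 4^{k+1} + 12·3^k − 3·3^k = 4^{k+1} + 9·3^k = 4^{k+1} + 3·3^{k+1}.
Hence L(n) = 4^n + 3·3^n for every n ≥ 0, by induction.

L(n) = 4^n + 3·3^n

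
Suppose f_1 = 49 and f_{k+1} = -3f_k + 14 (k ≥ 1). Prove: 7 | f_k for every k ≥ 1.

Base case: f_1 = 49 = 7·7, so 7 | f_1.
Assume 7 | f_r, so f_r = 7t for some integer t.
Then f_{r+1} = -3f_r + 14 = -3·(7t) + 14 = 7(-3t + 2), so 7 | f_{r+1}.
Hence 7 | f_k for every k ≥ 1, by induction.

7 | f_k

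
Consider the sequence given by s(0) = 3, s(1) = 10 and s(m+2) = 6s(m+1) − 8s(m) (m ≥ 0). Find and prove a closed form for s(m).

Claim: s(m) = 2·4^m + 2^m.

Base cases: s(0) = 3 and 2·4^0 + 2^0 = 3; s(1) = 10 and 2·4^1 + 2^1 = 10.
Assume s(j) = 2·4^j + 2^j for all 0 ≤ j ≤ k, where k ≥ 1.
Then s(k+1) = 6s(k) − 8s(k−1) = 6·(2·4^k + 2^k) − 8·(2·4^{k−1} + 2^{k−1}) = 2·(6·4 − 8)4^{k−1} + (6·2 − 8)2^{k−1} = 32·4^{k−1} + 4·2^{k−1} = 2·4^{k+1} + 2^{k+1}.
Hence s(m) = 2·4^m + 2^m for every m ≥ 0, by strong induction.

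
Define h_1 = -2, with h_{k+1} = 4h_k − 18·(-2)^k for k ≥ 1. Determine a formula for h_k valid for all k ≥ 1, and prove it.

Claim: h_k = 4^k + 3·(-2)^k.

Base case: h_1 = -2, and 4^1 + 3·(-2)^1 = 4 − 6 = -2.
Assume h_j = 4^j + 3·(-2)^j for some j ≥ 1.
Then h_{j+1} = 4h_j − 18·(-2)^j = 4·(4^j + 3·(-2)^j) − 18·(-2)^j = 4^{j+1} + 12·(-2)^j − 18·(-2)^j = 4^{j+1} − 6·(-2)^j = 4^{j+1} + 3·(-2)^{j+1}.
By induction, h_k = 4^k + 3·(-2)^k for all k ≥ 1.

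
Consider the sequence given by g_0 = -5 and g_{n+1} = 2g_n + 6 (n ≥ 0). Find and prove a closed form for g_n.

Claim: g_n = 2^n − 6.

Base case: g_0 = -5, and 2^0 − 6 = 1 − 6 = -5.
Assume g_j = 2^j − 6 for some j ≥ 0.
Then g_{j+1} = 2g_j + 6 = 2·(2^j − 6) + 6 = 2^{j+1} − 12 + 6 = 2^{j+1} − 6.
Hence g_n = 2^n − 6 for every n ≥ 0, by induction.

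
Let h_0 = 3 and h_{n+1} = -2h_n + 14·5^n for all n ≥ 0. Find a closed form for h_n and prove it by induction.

Claim: h_n = (-2)^n + 2·5^n.

Base case: h_0 = 3, and (-2)^0 + 2·5^0 = 1 + 2 = 3.
Assume h_j = (-2)^j + 2·5^j for some j ≥ 0.
Then h_{j+1} = -2h_j + 14·5^j = -2·((-2)^j + 2·5^j) + 14·5^j = (-2)^{j+1} − 4·5^j + 14·5^j = (-2)^{j+1} + 10·5^j = (-2)^{j+1} + 2·5^{j+1}.
So the formula holds for j+1, and by induction h_n = (-2)^n + 2·5^n for all n ≥ 0.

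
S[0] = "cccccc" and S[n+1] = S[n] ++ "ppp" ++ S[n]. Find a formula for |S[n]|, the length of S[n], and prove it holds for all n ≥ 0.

Claim: |S[n]| = 9·2^n − 3.

Base case: |S[0]| = 6, and 9·2^0 − 3 = 6.
Assume |S[r]| = 9·2^r − 3.
Then |S[r+1]| = |S[r]| + 3 + |S[r]| = 2|S[r]| + 3 = 2(9·2^r − 3) + 3 = 9·2^{r+1} − 6 + 3 = 9·2^{r+1} − 3.
By induction, |S[n]| = 9·2^n − 3 for all n ≥ 0.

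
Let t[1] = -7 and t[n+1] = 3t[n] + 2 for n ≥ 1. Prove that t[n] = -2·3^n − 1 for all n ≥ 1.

Base case: t[1] = -7, and -2·3^1 − 1 = -6 − 1 = -7.
Assume t[j] = -2·3^j − 1 for some j ≥ 1.
Then t[j+1] = 3t[j] + 2 = 3·(-2·3^j − 1) + 2 = -6·3^j − 3 + 2 = -2·3^{j+1} − 1.
This completes the inductive step, so t[n] = -2·3^n − 1 for all n ≥ 1.

t[n] = -2·3^n − 1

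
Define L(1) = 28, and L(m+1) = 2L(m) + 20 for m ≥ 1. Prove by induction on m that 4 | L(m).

Base case: L(1) = 28 = 4·7, so 4 | L(1).
Assume 4 | L(r), so L(r) = 4t for some integer t.
Then L(r+1) = 2L(r) + 20 = 2·(4t) + 20 = 4(2t + 5), so 4 | L(r+1).
This completes the inductive step, so 4 | L(m) for all m ≥ 1.

4 | L(m)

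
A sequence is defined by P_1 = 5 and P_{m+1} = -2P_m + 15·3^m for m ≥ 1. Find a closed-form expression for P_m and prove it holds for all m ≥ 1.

Claim: P_m = 2·(-2)^m + 3·3^m.

Base case: P_1 = 5, and 2·(-2)^1 + 3·3^1 = -4 + 9 = 5.
Assume P_r = 2·(-2)^r + 3·3^r for some r ≥ 1.
Then P_{r+1} = -2P_r + 15·3^r = -2·(2·(-2)^r + 3·3^r) + 15·3^r = 2·(-2)^{r+1} − 6·3^r + 15·3^r = 2·(-2)^{r+1} + 9·3^r = 2·(-2)^{r+1} + 3·3^{r+1}.
By induction, P_m = 2·(-2)^m + 3·3^m for all m ≥ 1.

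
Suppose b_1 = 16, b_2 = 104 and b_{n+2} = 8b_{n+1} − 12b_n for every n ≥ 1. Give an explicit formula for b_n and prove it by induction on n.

Claim: b_n = 3·6^n − 2^n.

Base cases: b_1 = 16 and 3·6^1 − 2^1 = 16; b_2 = 104 and 3·6^2 − 2^2 = 104.
Assume b_j = 3·6^j − 2^j for all 1 ≤ j ≤ r, where r ≥ 2.
Then b_{r+1} = 8b_r − 12b_{r−1} = 8·(3·6^r − 2^r) − 12·(3·6^{r−1} − 2^{r−1}) = 3·(8·6 − 12)6^{r−1} − (8·2 − 12)2^{r−1} = 108·6^{r−1} − 4·2^{r−1} = 3·6^{r+1} − 2^{r+1}.
By strong induction, b_n = 3·6^n − 2^n for all n ≥ 1.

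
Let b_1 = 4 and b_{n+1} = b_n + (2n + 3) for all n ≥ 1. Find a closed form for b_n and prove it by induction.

Claim: b_n = n^2 + 2n + 1.

Base case: b_1 = 4, and 1^2 + 2·1 + 1 = 4.
Assume b_k = k^2 + 2k + 1.
Then b_{k+1} = b_k + (2k + 3) = (k^2 + 2k + 1) + (2k + 3) = k^2 + 4k + 4,
and (k+1)^2 + 2·(k+1) + 1 = k^2 + 4k + 4.
By induction, b_n = n^2 + 2n + 1 for all n ≥ 1.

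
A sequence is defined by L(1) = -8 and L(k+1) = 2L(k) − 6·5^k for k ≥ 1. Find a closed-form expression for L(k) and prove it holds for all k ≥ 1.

Claim: L(k) = 2^k − 2·5^k.

Base case: L(1) = -8, and 2^1 − 2·5^1 = 2 − 10 = -8.
Assume L(m) = 2^m − 2·5^m for some m ≥ 1.
Then L(m+1) = 2L(m) − 6·5^m = 2·(2^m − 2·5^m) − 6·5^m = 2^{m+1} − 4·5^m − 6·5^m = 2^{m+1} − 10·5^m = 2^{m+1} − 2·5^{m+1}.
By induction, L(k) = 2^k − 2·5^k for all k ≥ 1.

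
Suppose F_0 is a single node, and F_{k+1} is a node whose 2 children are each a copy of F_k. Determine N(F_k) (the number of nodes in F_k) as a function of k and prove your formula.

Claim: N(F_k) = 2^{k+1} − 1.

Base case: N(F_0) = 1, and 2^{0+1} − 1 = 1.
Assume N(F_j) = 2^{j+1} − 1.
Then N(F_{j+1}) = 1 + 2N(F_j) = 1 + 2(2^{j+1} − 1) = 2^{j+2} − 2 + 1 = 2^{j+2} − 1.
By induction, N(F_k) = 2^{k+1} − 1 for all k ≥ 0.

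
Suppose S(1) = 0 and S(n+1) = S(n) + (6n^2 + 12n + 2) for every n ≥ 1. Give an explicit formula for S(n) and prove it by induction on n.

Claim: S(n) = 2n^3 + 3n^2 − 3n − 2.

Base case: S(1) = 0, and 2·1^3 + 3·1^2 − 3·1 − 2 = 0.
Assume S(k) = 2k^3 + 3k^2 − 3k − 2.
Then S(k+1) = S(k) + (6k^2 + 12k + 2) = (2k^3 + 3k^2 − 3k − 2) + (6k^2 + 12k + 2) = 2k^3 + 9k^2 + 9k,
and 2·(k+1)^3 + 3·(k+1)^2 − 3·(k+1) − 2 = 2k^3 + 9k^2 + 9k.
By induction, S(n) = 2n^3 + 3n^2 − 3n − 2 for all n ≥ 1.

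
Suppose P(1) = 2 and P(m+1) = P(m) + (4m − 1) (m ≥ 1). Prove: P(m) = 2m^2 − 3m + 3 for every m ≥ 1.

Base case: P(1) = 2, and 2·1^2 − 3·1 + 3 = 2.
Assume P(j) = 2j^2 − 3j + 3.
Then P(j+1) = P(j) + (4j − 1) = (2j^2 − 3j + 3) + (4j − 1) = 2j^2 + j + 2,
and 2·(j+1)^2 − 3·(j+1) + 3 = 2j^2 + j + 2.
This completes the inductive step, so P(m) = 2m^2 − 3m + 3 for all m ≥ 1.

P(m) = 2m^2 − 3m + 3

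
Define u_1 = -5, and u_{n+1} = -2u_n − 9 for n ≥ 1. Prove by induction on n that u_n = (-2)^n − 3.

Base case: u_1 = -5, and (-2)^1 − 3 = -2 − 3 = -5.
Assume u_r = (-2)^r − 3 for some r ≥ 1.
Then u_{r+1} = -2u_r − 9 = -2·((-2)^r − 3) − 9 = -2·(-2)^r + 6 − 9 = (-2)^{r+1} − 3.
So the formula holds for r+1, and by induction u_n = (-2)^n − 3 for all n ≥ 1.

u_n = (-2)^n − 3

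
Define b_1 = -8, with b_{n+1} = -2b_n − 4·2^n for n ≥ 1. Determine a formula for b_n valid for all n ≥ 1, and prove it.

Claim: b_n = 3·(-2)^n − 2^n.

Base case: b_1 = -8, and 3·(-2)^1 − 2^1 = -6 − 2 = -8.
Assume b_m = 3·(-2)^m − 2^m for some m ≥ 1.
Then b_{m+1} = -2b_m − 4·2^m = -2·(3·(-2)^m − 2^m) − 4·2^m = 3·(-2)^{m+1} + 2·2^m − 4·2^m = 3·(-2)^{m+1} − 2·2^m = 3·(-2)^{m+1} − 2^{m+1}.
By induction, b_n = 3·(-2)^n − 2^n for all n ≥ 1.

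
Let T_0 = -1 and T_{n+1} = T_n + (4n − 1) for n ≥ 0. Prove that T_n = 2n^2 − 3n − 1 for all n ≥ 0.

Base case: T_0 = -1, and 2·0^2 − 3·0 − 1 = -1.
Assume T_k = 2k^2 − 3k − 1.
Then T_{k+1} = T_k + (4k − 1) = (2k^2 − 3k − 1) + (4k − 1) = 2k^2 + k − 2,
and 2·(k+1)^2 − 3·(k+1) − 1 = 2k^2 + k − 2.
This completes the inductive step, so T_n = 2n^2 − 3n − 1 for all n ≥ 0.

T_n = 2n^2 − 3n − 1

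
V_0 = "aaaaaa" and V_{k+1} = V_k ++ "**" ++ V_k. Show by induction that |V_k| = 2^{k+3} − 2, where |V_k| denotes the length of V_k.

Base case: |V_0| = 6, and 2^{0+3} − 2 = 6.
Assume |V_m| = 2^{m+3} − 2.
Then |V_{m+1}| = |V_m| + 2 + |V_m| = 2|V_m| + 2 = 2(2^{m+3} − 2) + 2 = 2^{m+1+3} − 4 + 2 = 2^{m+1+3} − 2.
So the formula holds for m+1, and by induction |V_k| = 2^{k+3} − 2 for all k ≥ 0.

|V_k| = 2^{k+3} − 2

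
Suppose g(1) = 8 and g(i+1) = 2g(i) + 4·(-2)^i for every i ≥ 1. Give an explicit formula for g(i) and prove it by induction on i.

Claim: g(i) = 3·2^i − (-2)^i.

Base case: g(1) = 8, and 3·2^1 − (-2)^1 = 6 + 2 = 8.
Assume g(r) = 3·2^r − (-2)^r for some r ≥ 1.
Then g(r+1) = 2g(r) + 4·(-2)^r = 2·(3·2^r − (-2)^r) + 4·(-2)^r = 3·2^{r+1} − 2·(-2)^r + 4·(-2)^r = 3·2^{r+1} + 2·(-2)^r = 3·2^{r+1} − (-2)^{r+1}.
This completes the inductive step, so g(i) = 3·2^i − (-2)^i for all i ≥ 1.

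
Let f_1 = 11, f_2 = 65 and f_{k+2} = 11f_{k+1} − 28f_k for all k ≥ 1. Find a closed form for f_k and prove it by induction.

Claim: f_k = 7^k + 4^k.

Base cases: f_1 = 11 and 7^1 + 4^1 = 11; f_2 = 65 and 7^2 + 4^2 = 65.
Assume f_j = 7^j + 4^j for all 1 ≤ j ≤ m, where m ≥ 2.
Then f_{m+1} = 11f_m − 28f_{m−1} = 11·(7^m + 4^m) − 28·(7^{m−1} + 4^{m−1}) = (11·7 − 28)7^{m−1} + (11·4 − 28)4^{m−1} = 49·7^{m−1} + 16·4^{m−1} = 7^{m+1} + 4^{m+1}.
Hence f_k = 7^k + 4^k for every k ≥ 1, by strong induction.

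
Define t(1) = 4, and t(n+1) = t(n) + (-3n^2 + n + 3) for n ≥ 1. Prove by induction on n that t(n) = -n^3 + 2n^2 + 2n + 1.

Base case: t(1) = 4, and -1^3 + 2·1^2 + 2·1 + 1 = 4.
Assume t(j) = -j^3 + 2j^2 + 2j + 1.
Then t(j+1) = t(j) + (-3j^2 + j + 3) = (-j^3 + 2j^2 + 2j + 1) + (-3j^2 + j + 3) = -j^3 − j^2 + 3j + 4,
and -(j+1)^3 + 2·(j+1)^2 + 2·(j+1) + 1 = -j^3 − j^2 + 3j + 4.
This completes the inductive step, so t(n) = -n^3 + 2n^2 + 2n + 1 for all n ≥ 1.

t(n) = -n^3 + 2n^2 + 2n + 1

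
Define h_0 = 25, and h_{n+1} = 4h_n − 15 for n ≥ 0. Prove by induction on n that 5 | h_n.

Base case: h_0 = 25 = 5·5, so 5 | h_0.
Assume 5 | h_k, so h_k = 5t for some integer t.
Then h_{k+1} = 4h_k − 15 = 4·(5t) − 15 = 5(4t − 3), so 5 | h_{k+1}.
This completes the inductive step, so 5 | h_n for all n ≥ 0.

5 | h_n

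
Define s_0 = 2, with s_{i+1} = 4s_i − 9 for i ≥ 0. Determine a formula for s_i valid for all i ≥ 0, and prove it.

Claim: s_i = -4^i + 3.

Base case: s_0 = 2, and -4^0 + 3 = -1 + 3 = 2.
Assume s_k = -4^k + 3 for some k ≥ 0.
Then s_{k+1} = 4s_k − 9 = 4·(-4^k + 3) − 9 = -4^{k+1} + 12 − 9 = -4^{k+1} + 3.
Hence s_i = -4^i + 3 for every i ≥ 0, by induction.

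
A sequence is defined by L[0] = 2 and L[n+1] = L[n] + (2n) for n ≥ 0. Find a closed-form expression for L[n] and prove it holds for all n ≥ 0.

Claim: L[n] = n^2 − n + 2.

Base case: L[0] = 2, and 0^2 − 0 + 2 = 2.
Assume L[r] = r^2 − r + 2.
Then L[r+1] = L[r] + (2r) = (r^2 − r + 2) + (2r) = r^2 + r + 2,
and (r+1)^2 − (r+1) + 2 = r^2 + r + 2.
Hence L[n] = n^2 − n + 2 for every n ≥ 0, by induction.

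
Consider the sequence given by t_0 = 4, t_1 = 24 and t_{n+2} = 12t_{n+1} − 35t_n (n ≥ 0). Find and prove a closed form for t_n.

Claim: t_n = 2·7^n + 2·5^n.

Base cases: t_0 = 4 and 2·7^0 + 2·5^0 = 4; t_1 = 24 and 2·7^1 + 2·5^1 = 24.
Assume t_j = 2·7^j + 2·5^j for all 0 ≤ j ≤ r, where r ≥ 1.
Then t_{r+1} = 12t_r − 35t_{r−1} = 12·(2·7^r + 2·5^r) − 35·(2·7^{r−1} + 2·5^{r−1}) = 2·(12·7 − 35)7^{r−1} + 2·(12·5 − 35)5^{r−1} = 98·7^{r−1} + 50·5^{r−1} = 2·7^{r+1} + 2·5^{r+1}.
By strong induction, t_n = 2·7^n + 2·5^n for all n ≥ 0.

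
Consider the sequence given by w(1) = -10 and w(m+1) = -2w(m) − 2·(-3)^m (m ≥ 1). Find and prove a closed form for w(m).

Claim: w(m) = 2·(-2)^m + 2·(-3)^m.

Base case: w(1) = -10, and 2·(-2)^1 + 2·(-3)^1 = -4 − 6 = -10.
Assume w(j) = 2·(-2)^j + 2·(-3)^j for some j ≥ 1.
Then w(j+1) = -2w(j) − 2·(-3)^j = -2·(2·(-2)^j + 2·(-3)^j) − 2·(-3)^j = 2·(-2)^{j+1} − 4·(-3)^j − 2·(-3)^j = 2·(-2)^{j+1} − 6·(-3)^j = 2·(-2)^{j+1} + 2·(-3)^{j+1}.
So the formula holds for j+1, and by induction w(m) = 2·(-2)^m + 2·(-3)^m for all m ≥ 1.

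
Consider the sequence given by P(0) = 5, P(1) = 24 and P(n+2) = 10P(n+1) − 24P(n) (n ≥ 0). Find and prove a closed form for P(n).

Claim: P(n) = 3·4^n + 2·6^n.

Base cases: P(0) = 5 and 3·4^0 + 2·6^0 = 5; P(1) = 24 and 3·4^1 + 2·6^1 = 24.
Assume P(i) = 3·4^i + 2·6^i for all 0 ≤ i ≤ j, where j ≥ 1.
Then P(j+1) = 10P(j) − 24P(j−1) = 10·(3·4^j + 2·6^j) − 24·(3·4^{j−1} + 2·6^{j−1}) = 3·(10·4 − 24)4^{j−1} + 2·(10·6 − 24)6^{j−1} = 48·4^{j−1} + 72·6^{j−1} = 3·4^{j+1} + 2·6^{j+1}.
This completes the inductive step, so P(n) = 3·4^n + 2·6^n for all n ≥ 0.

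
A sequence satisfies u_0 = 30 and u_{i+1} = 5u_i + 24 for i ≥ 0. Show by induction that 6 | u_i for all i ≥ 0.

Base case: u_0 = 30 = 6·5, so 6 | u_0.
Assume 6 | u_m, so u_m = 6t for some integer t.
Then u_{m+1} = 5u_m + 24 = 5·(6t) + 24 = 6(5t + 4), so 6 | u_{m+1}.
Hence 6 | u_i for every i ≥ 0, by induction.

6 | u_i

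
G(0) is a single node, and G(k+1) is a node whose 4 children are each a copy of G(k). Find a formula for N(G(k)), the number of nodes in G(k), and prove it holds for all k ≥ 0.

Claim: N(G(k)) = (4^{k+1} − 1)/3.

Base case: N(G(0)) = 1, and (4^{0+1} − 1)/3 = 1.
Assume N(G(m)) = (4^{m+1} − 1)/3.
Then N(G(m+1)) = 1 + 4N(G(m)) = 1 + 4·(4^{m+1} − 1)/3 = 1 + (4^{m+2} − 4)/3 = (3 + 4^{m+2} − 4)/3 = (4^{m+2} − 1)/3.
So the formula holds for m+1, and by induction N(G(k)) = (4^{k+1} − 1)/3 for all k ≥ 0.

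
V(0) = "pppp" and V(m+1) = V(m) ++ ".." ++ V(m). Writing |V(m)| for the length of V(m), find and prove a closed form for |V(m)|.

Claim: |V(m)| = 6·2^m − 2.

Base case: |V(0)| = 4, and 6·2^0 − 2 = 4.
Assume |V(j)| = 6·2^j − 2.
Then |V(j+1)| = |V(j)| + 2 + |V(j)| = 2|V(j)| + 2 = 2(6·2^j − 2) + 2 = 6·2^{j+1} − 4 + 2 = 6·2^{j+1} − 2.
So the formula holds for j+1, and by induction |V(m)| = 6·2^m − 2 for all m ≥ 0.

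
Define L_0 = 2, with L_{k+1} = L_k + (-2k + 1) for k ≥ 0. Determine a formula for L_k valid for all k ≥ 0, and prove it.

Claim: L_k = -k^2 + 2k + 2.

Base case: L_0 = 2, and -0^2 + 2·0 + 2 = 2.
Assume L_m = -m^2 + 2m + 2.
Then L_{m+1} = L_m + (-2m + 1) = (-m^2 + 2m + 2) + (-2m + 1) = -m^2 + 3,
and -(m+1)^2 + 2·(m+1) + 2 = -m^2 + 3.
This completes the inductive step, so L_k = -k^2 + 2k + 2 for all k ≥ 0.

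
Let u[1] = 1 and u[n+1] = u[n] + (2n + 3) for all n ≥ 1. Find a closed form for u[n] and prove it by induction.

Claim: u[n] = n^2 + 2n − 2.

Base case: u[1] = 1, and 1^2 + 2·1 − 2 = 1.
Assume u[m] = m^2 + 2m − 2.
Then u[m+1] = u[m] + (2m + 3) = (m^2 + 2m − 2) + (2m + 3) = m^2 + 4m + 1,
and (m+1)^2 + 2·(m+1) − 2 = m^2 + 4m + 1.
Hence u[n] = n^2 + 2n − 2 for every n ≥ 1, by induction.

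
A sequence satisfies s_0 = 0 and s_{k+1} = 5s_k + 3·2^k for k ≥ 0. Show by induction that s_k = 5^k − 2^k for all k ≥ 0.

Base case: s_0 = 0, and 5^0 − 2^0 = 1 − 1 = 0.
Assume s_m = 5^m − 2^m for some m ≥ 0.
Then s_{m+1} = 5s_m + 3·2^m = 5·(5^m − 2^m) + 3·2^m = 5^{m+1} − 5·2^m + 3·2^m = 5^{m+1} − 2·2^m = 5^{m+1} − 2^{m+1}.
This completes the inductive step, so s_k = 5^k − 2^k for all k ≥ 0.

s_k = 5^k − 2^k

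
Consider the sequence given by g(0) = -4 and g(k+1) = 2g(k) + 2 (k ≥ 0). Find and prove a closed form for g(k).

Claim: g(k) = -2^{k+1} − 2.

Base case: g(0) = -4, and -2^{0+1} − 2 = -2 − 2 = -4.
Assume g(m) = -2^{m+1} − 2 for some m ≥ 0.
Then g(m+1) = 2g(m) + 2 = 2·(-2^{m+1} − 2) + 2 = -2^{m+2} − 4 + 2 = -2^{m+2} − 2.
Hence g(k) = -2^{k+1} − 2 for every k ≥ 0, by induction.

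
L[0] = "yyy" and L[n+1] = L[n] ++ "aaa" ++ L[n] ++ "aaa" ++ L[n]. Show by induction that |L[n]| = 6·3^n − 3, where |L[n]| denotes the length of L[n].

Base case: |L[0]| = 3, and 6·3^0 − 3 = 3.
Assume |L[m]| = 6·3^m − 3.
Then |L[m+1]| = 3|L[m]| + 6 = 3(6·3^m − 3) + 6 = 6·3^{m+1} − 9 + 6 = 6·3^{m+1} − 3.
By induction, |L[n]| = 6·3^n − 3 for all n ≥ 0.

|L[n]| = 6·3^n − 3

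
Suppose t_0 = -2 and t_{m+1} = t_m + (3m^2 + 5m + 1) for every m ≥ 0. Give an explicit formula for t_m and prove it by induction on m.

Claim: t_m = m^3 + m^2 − m − 2.

Base case: t_0 = -2, and 0^3 + 0^2 − 0 − 2 = -2.
Assume t_r = r^3 + r^2 − r − 2.
Then t_{r+1} = t_r + (3r^2 + 5r + 1) = (r^3 + r^2 − r − 2) + (3r^2 + 5r + 1) = r^3 + 4r^2 + 4r − 1,
and (r+1)^3 + (r+1)^2 − (r+1) − 2 = r^3 + 4r^2 + 4r − 1.
Hence t_m = m^3 + m^2 − m − 2 for every m ≥ 0, by induction.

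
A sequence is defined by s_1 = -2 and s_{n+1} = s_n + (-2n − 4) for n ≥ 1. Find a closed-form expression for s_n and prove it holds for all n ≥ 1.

Claim: s_n = -n^2 − 3n + 2.

Base case: s_1 = -2, and -1^2 − 3·1 + 2 = -2.
Assume s_k = -k^2 − 3k + 2.
Then s_{k+1} = s_k + (-2k − 4) = (-k^2 − 3k + 2) + (-2k − 4) = -k^2 − 5k − 2,
and -(k+1)^2 − 3·(k+1) + 2 = -k^2 − 5k − 2.
This completes the inductive step, so s_n = -n^2 − 3n + 2 for all n ≥ 1.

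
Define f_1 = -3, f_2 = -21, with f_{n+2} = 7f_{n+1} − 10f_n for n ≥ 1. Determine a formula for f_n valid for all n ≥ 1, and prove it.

Claim: f_n = 2^n − 5^n.

Base cases: f_1 = -3 and 2^1 − 5^1 = -3; f_2 = -21 and 2^2 − 5^2 = -21.
Assume f_i = 2^i − 5^i for all 1 ≤ i ≤ j, where j ≥ 2.
Then f_{j+1} = 7f_j − 10f_{j−1} = 7·(2^j − 5^j) − 10·(2^{j−1} − 5^{j−1}) = (7·2 − 10)2^{j−1} − (7·5 − 10)5^{j−1} = 4·2^{j−1} − 25·5^{j−1} = 2^{j+1} − 5^{j+1}.
By strong induction, f_n = 2^n − 5^n for all n ≥ 1.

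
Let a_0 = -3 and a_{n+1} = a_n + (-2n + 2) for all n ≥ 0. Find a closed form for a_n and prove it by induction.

Claim: a_n = -n^2 + 3n − 3.

Base case: a_0 = -3, and -0^2 + 3·0 − 3 = -3.
Assume a_m = -m^2 + 3m − 3.
Then a_{m+1} = a_m + (-2m + 2) = (-m^2 + 3m − 3) + (-2m + 2) = -m^2 + m − 1,
and -(m+1)^2 + 3·(m+1) − 3 = -m^2 + m − 1.
By induction, a_n = -n^2 + 3n − 3 for all n ≥ 0.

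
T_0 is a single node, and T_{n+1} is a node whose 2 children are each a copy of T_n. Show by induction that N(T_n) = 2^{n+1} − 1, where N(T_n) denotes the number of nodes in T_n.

Base case: N(T_0) = 1, and 2^{0+1} − 1 = 1.
Assume N(T_r) = 2^{r+1} − 1.
Then N(T_{r+1}) = 1 + 2N(T_r) = 1 + 2(2^{r+1} − 1) = 2^{r+2} − 2 + 1 = 2^{r+2} − 1.
By induction, N(T_n) = 2^{n+1} − 1 for all n ≥ 0.

N(T_n) = 2^{n+1} − 1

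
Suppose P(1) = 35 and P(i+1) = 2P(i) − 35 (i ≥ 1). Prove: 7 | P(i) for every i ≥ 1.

Base case: P(1) = 35 = 7·5, so 7 | P(1).
Assume 7 | P(r), so P(r) = 7t for some integer t.
Then P(r+1) = 2P(r) − 35 = 2·(7t) − 35 = 7(2t − 5), so 7 | P(r+1).
By induction, 7 | P(i) for all i ≥ 1.

7 | P(i)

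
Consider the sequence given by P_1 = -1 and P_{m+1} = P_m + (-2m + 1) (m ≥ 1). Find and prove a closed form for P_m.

Claim: P_m = -m^2 + 2m − 2.

Base case: P_1 = -1, and -1^2 + 2·1 − 2 = -1.
Assume P_k = -k^2 + 2k − 2.
Then P_{k+1} = P_k + (-2k + 1) = (-k^2 + 2k − 2) + (-2k + 1) = -k^2 − 1,
and -(k+1)^2 + 2·(k+1) − 2 = -k^2 − 1.
This completes the inductive step, so P_m = -m^2 + 2m − 2 for all m ≥ 1.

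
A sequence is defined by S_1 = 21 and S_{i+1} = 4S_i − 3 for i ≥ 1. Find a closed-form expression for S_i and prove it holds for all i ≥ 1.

Claim: S_i = 5·4^i + 1.

Base case: S_1 = 21, and 5·4^1 + 1 = 20 + 1 = 21.
Assume S_r = 5·4^r + 1 for some r ≥ 1.
Then S_{r+1} = 4S_r − 3 = 4·(5·4^r + 1) − 3 = 20·4^r + 4 − 3 = 5·4^{r+1} + 1.
By induction, S_i = 5·4^i + 1 for all i ≥ 1.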